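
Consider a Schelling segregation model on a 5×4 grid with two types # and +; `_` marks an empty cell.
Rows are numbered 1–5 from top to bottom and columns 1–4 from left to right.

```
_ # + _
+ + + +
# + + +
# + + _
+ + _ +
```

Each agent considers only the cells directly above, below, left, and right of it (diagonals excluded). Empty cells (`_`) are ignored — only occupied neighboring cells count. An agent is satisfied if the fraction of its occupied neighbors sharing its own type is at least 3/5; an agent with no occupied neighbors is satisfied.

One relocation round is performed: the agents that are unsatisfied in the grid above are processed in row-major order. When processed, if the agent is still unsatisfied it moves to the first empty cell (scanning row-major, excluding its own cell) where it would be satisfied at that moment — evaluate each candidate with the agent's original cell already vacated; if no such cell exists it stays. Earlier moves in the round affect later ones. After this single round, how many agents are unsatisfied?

Initially unsatisfied (in order): (1,2), (1,3), (2,1), (3,1), (4,1), (5,1).
  (1,2): no empty cell satisfies it; stays.
  (1,3) → (1,4).
  (2,1) → (1,3).
  (3,1) → (1,1).
  (4,1): no empty cell satisfies it; stays.
  (5,1) → (4,4).
Resulting grid:
# # + +
_ + + +
_ + + +
# + + +
_ + _ +
Unsatisfied now: (1,2), (4,1).

2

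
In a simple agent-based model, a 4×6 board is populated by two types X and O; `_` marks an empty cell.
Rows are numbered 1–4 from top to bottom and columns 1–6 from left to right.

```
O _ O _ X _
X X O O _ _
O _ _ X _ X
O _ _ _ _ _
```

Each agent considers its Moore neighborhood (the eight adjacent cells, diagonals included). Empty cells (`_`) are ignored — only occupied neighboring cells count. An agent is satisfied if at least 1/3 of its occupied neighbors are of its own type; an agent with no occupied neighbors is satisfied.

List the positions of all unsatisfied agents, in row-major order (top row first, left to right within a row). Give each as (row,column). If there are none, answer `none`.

(1,1), (1,5), (2,2), (3,4)

Row 1: (1,1)O 0/2 unhappy · (1,3)O 2/3 ok · (1,5)X 0/1 unhappy
Row 2: (2,1)X 1/3 ok · (2,2)X 1/5 unhappy · (2,3)O 2/4 ok · (2,4)O 2/4 ok
Row 3: (3,1)O 1/3 ok · (3,4)X 0/2 unhappy · (3,6)X 0/0 ok
Row 4: (4,1)O 1/1 ok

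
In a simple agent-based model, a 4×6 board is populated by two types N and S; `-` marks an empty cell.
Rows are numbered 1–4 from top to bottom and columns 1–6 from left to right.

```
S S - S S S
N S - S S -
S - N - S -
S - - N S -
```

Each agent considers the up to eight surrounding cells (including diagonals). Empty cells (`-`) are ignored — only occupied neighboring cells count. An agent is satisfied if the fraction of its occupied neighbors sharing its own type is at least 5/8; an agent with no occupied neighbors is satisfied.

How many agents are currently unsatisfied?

5

Row 1: (1,1)S 2/3 ok · (1,2)S 2/3 ok · (1,4)S 3/3 ok · (1,5)S 4/4 ok · (1,6)S 2/2 ok
Row 2: (2,1)N 0/4 unhappy · (2,2)S 3/5 unhappy · (2,4)S 4/5 ok · (2,5)S 5/5 ok
Row 3: (3,1)S 2/3 ok · (3,3)N 1/3 unhappy · (3,5)S 3/4 ok
Row 4: (4,1)S 1/1 ok · (4,4)N 1/3 unhappy · (4,5)S 1/2 unhappy
Unsatisfied: (2,1), (2,2), (3,3), (4,4), (4,5) — 5 in total.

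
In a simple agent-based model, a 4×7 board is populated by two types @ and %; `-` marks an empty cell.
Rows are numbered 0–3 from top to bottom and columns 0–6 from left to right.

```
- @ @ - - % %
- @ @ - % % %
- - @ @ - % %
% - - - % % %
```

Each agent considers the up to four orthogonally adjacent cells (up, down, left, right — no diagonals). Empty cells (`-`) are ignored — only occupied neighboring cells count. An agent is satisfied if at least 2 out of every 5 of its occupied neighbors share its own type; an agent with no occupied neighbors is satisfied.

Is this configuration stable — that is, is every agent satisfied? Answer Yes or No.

Yes

(0,1)@ 2/2 satisfied
(0,2)@ 2/2 satisfied
(0,5)% 2/2 satisfied
(0,6)% 2/2 satisfied
(1,1)@ 2/2 satisfied
(1,2)@ 3/3 satisfied
(1,4)% 1/1 satisfied
(1,5)% 4/4 satisfied
(1,6)% 3/3 satisfied
(2,2)@ 2/2 satisfied
(2,3)@ 1/1 satisfied
(2,5)% 3/3 satisfied
(2,6)% 3/3 satisfied
(3,0)% 0/0 satisfied
(3,4)% 1/1 satisfied
(3,5)% 3/3 satisfied
(3,6)% 2/2 satisfied
All meet the threshold, so the configuration is stable.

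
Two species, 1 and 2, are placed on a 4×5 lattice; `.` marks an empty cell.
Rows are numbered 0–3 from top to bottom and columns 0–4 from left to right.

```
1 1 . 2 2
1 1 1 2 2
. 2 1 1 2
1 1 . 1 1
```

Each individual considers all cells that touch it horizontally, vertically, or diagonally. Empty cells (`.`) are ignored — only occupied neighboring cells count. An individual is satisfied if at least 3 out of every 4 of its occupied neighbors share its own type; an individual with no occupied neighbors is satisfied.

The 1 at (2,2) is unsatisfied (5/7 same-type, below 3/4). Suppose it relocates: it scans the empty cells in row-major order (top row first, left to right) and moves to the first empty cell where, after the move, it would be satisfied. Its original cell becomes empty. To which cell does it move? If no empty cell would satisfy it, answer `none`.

(2,0)

Vacating (2,2). Empty cells in order:
  (0,2): 3/5 same-type → still unsatisfied.
  (2,0): 4/5 same-type → satisfied — stop here.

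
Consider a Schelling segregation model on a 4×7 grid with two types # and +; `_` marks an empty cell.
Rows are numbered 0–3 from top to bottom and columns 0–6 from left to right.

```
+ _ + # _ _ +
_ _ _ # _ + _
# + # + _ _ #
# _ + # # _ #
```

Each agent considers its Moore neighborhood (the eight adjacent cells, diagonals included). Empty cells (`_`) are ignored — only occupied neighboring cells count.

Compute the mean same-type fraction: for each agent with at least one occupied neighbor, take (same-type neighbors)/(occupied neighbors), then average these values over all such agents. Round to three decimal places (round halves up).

0.490

(0,0)+ — no occupied neighbors
(0,2)+ 0/2
(0,3)# 1/2
(0,6)+ 1/1
(1,3)# 2/4
(1,5)+ 1/2
(2,0)# 1/2
(2,1)+ 1/4
(2,2)# 2/5
(2,3)+ 1/5
(2,6)# 1/2
(3,0)# 1/2
(3,2)+ 2/4
(3,3)# 2/4
(3,4)# 1/2
(3,6)# 1/1
Sum over 15 agents: 0/2 + 1/2 + 1/1 + 2/4 + 1/2 + 1/2 + 1/4 + 2/5 + 1/5 + 1/2 + 1/2 + 2/4 + 2/4 + 1/2 + 1/1 = 147/20; mean = 147/20 ÷ 15 = 49/100 = 0.49 → 0.490.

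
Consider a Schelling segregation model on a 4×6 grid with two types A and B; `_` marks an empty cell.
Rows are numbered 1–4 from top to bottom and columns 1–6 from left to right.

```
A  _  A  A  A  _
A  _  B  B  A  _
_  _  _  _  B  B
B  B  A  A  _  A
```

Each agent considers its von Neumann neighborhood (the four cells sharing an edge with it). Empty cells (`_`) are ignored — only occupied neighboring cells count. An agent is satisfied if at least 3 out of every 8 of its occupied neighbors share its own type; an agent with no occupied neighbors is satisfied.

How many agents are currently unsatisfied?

(1,1)A 1/1 satisfied
(1,3)A 1/2 satisfied
(1,4)A 2/3 satisfied
(1,5)A 2/2 satisfied
(2,1)A 1/1 satisfied
(2,3)B 1/2 satisfied
(2,4)B 1/3 not
(2,5)A 1/3 not
(3,5)B 1/2 satisfied
(3,6)B 1/2 satisfied
(4,1)B 1/1 satisfied
(4,2)B 1/2 satisfied
(4,3)A 1/2 satisfied
(4,4)A 1/1 satisfied
(4,6)A 0/1 not
Unsatisfied: (2,4), (2,5), (4,6) — 3 in total.

3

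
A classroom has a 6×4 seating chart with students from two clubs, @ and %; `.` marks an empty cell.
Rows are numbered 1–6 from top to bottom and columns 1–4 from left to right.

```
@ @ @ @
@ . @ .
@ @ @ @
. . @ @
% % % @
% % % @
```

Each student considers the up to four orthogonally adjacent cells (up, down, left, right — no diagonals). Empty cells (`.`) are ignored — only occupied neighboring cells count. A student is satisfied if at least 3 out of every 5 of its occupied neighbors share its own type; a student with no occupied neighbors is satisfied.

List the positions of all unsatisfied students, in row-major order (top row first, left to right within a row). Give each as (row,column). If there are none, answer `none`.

Row 1: (1,1)@ 2/2 ✓ · (1,2)@ 2/2 ✓ · (1,3)@ 3/3 ✓ · (1,4)@ 1/1 ✓
Row 2: (2,1)@ 2/2 ✓ · (2,3)@ 2/2 ✓
Row 3: (3,1)@ 2/2 ✓ · (3,2)@ 2/2 ✓ · (3,3)@ 4/4 ✓ · (3,4)@ 2/2 ✓
Row 4: (4,3)@ 2/3 ✓ · (4,4)@ 3/3 ✓
Row 5: (5,1)% 2/2 ✓ · (5,2)% 3/3 ✓ · (5,3)% 2/4 ✗ · (5,4)@ 2/3 ✓
Row 6: (6,1)% 2/2 ✓ · (6,2)% 3/3 ✓ · (6,3)% 2/3 ✓ · (6,4)@ 1/2 ✗

(5,3), (6,4)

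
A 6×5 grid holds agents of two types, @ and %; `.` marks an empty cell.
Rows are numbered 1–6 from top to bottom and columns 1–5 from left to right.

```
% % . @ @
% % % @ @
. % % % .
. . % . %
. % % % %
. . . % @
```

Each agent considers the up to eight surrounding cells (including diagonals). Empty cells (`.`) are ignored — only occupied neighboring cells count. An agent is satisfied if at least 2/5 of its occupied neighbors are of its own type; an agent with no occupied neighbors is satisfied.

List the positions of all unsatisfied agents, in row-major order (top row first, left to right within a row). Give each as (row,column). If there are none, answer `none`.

(6,5)

Row 1: (1,1)% 3/3 ok · (1,2)% 4/4 ok · (1,4)@ 3/4 ok · (1,5)@ 3/3 ok
Row 2: (2,1)% 4/4 ok · (2,2)% 6/6 ok · (2,3)% 5/7 ok · (2,4)@ 3/6 ok · (2,5)@ 3/4 ok
Row 3: (3,2)% 5/5 ok · (3,3)% 5/6 ok · (3,4)% 4/6 ok
Row 4: (4,3)% 6/6 ok · (4,5)% 3/3 ok
Row 5: (5,2)% 2/2 ok · (5,3)% 4/4 ok · (5,4)% 5/6 ok · (5,5)% 3/4 ok
Row 6: (6,4)% 3/4 ok · (6,5)@ 0/3 unhappy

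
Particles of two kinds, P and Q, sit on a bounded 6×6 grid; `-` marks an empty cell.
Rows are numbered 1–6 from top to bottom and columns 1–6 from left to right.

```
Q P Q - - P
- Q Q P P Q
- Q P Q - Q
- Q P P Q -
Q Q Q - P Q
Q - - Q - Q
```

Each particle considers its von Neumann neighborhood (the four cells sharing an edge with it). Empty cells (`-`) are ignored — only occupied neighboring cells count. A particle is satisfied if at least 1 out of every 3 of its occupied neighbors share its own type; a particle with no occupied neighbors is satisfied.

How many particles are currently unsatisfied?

Row 1: (1,1)Q 0/1 not · (1,2)P 0/3 not · (1,3)Q 1/2 satisfied · (1,6)P 0/1 not
Row 2: (2,2)Q 2/3 satisfied · (2,3)Q 2/4 satisfied · (2,4)P 1/3 satisfied · (2,5)P 1/2 satisfied · (2,6)Q 1/3 satisfied
Row 3: (3,2)Q 2/3 satisfied · (3,3)P 1/4 not · (3,4)Q 0/3 not · (3,6)Q 1/1 satisfied
Row 4: (4,2)Q 2/3 satisfied · (4,3)P 2/4 satisfied · (4,4)P 1/3 satisfied · (4,5)Q 0/2 not
Row 5: (5,1)Q 2/2 satisfied · (5,2)Q 3/3 satisfied · (5,3)Q 1/2 satisfied · (5,5)P 0/2 not · (5,6)Q 1/2 satisfied
Row 6: (6,1)Q 1/1 satisfied · (6,4)Q 0/0 satisfied · (6,6)Q 1/1 satisfied
Unsatisfied: (1,1), (1,2), (1,6), (3,3), (3,4), (4,5), (5,5) — 7 in total.

7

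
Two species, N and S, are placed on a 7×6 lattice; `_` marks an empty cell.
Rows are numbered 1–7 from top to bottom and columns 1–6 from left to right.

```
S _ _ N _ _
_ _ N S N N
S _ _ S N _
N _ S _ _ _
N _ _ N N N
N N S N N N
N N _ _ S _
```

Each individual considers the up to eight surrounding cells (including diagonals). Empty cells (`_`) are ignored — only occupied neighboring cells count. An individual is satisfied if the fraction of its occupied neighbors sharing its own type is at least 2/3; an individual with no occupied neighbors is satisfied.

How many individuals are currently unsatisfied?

12

(1,1)S 0/0 ✓
(1,4)N 2/3 ✓
(2,3)N 1/3 ✗
(2,4)S 1/5 ✗
(2,5)N 3/5 ✗
(2,6)N 2/2 ✓
(3,1)S 0/1 ✗
(3,4)S 2/5 ✗
(3,5)N 2/4 ✗
(4,1)N 1/2 ✗
(4,3)S 1/2 ✗
(5,1)N 3/3 ✓
(5,4)N 3/5 ✗
(5,5)N 5/5 ✓
(5,6)N 3/3 ✓
(6,1)N 4/4 ✓
(6,2)N 4/5 ✓
(6,3)S 0/4 ✗
(6,4)N 3/5 ✗
(6,5)N 5/6 ✓
(6,6)N 3/4 ✓
(7,1)N 3/3 ✓
(7,2)N 3/4 ✓
(7,5)S 0/3 ✗
Unsatisfied: (2,3), (2,4), (2,5), (3,1), (3,4), (3,5), (4,1), (4,3), (5,4), (6,3), (6,4), (7,5) — 12 in total.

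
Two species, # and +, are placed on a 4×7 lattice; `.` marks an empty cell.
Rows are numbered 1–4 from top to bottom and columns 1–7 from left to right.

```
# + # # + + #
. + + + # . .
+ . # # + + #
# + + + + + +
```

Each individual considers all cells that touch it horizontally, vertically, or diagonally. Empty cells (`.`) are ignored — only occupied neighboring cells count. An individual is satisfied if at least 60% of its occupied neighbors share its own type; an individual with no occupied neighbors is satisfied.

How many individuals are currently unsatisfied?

17

Row 1: (1,1)# 0/2 not · (1,2)+ 2/4 not · (1,3)# 1/5 not · (1,4)# 2/5 not · (1,5)+ 2/4 not · (1,6)+ 1/3 not · (1,7)# 0/1 not
Row 2: (2,2)+ 3/6 not · (2,3)+ 3/7 not · (2,4)+ 3/8 not · (2,5)# 2/7 not
Row 3: (3,1)+ 2/3 satisfied · (3,3)# 1/7 not · (3,4)# 2/8 not · (3,5)+ 5/7 satisfied · (3,6)+ 4/6 satisfied · (3,7)# 0/3 not
Row 4: (4,1)# 0/2 not · (4,2)+ 2/4 not · (4,3)+ 2/4 not · (4,4)+ 3/5 satisfied · (4,5)+ 4/5 satisfied · (4,6)+ 4/5 satisfied · (4,7)+ 2/3 satisfied
Unsatisfied: (1,1), (1,2), (1,3), (1,4), (1,5), (1,6), (1,7), (2,2), (2,3), (2,4), (2,5), (3,3), (3,4), (3,7), (4,1), (4,2), (4,3) — 17 in total.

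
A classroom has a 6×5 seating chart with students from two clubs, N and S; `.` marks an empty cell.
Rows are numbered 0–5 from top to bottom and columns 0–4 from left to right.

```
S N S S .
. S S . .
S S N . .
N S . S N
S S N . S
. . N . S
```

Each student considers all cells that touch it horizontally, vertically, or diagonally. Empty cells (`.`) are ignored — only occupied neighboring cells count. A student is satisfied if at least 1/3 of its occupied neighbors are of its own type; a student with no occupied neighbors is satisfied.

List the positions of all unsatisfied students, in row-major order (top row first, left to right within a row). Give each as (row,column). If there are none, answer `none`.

(0,1), (2,2), (3,0), (3,3), (3,4), (4,2)

Row 0: (0,0)S 1/2 satisfied · (0,1)N 0/4 not · (0,2)S 3/4 satisfied · (0,3)S 2/2 satisfied
Row 1: (1,1)S 5/7 satisfied · (1,2)S 4/6 satisfied
Row 2: (2,0)S 3/4 satisfied · (2,1)S 4/6 satisfied · (2,2)N 0/5 not
Row 3: (3,0)N 0/5 not · (3,1)S 4/7 satisfied · (3,3)S 1/4 not · (3,4)N 0/2 not
Row 4: (4,0)S 2/3 satisfied · (4,1)S 2/5 satisfied · (4,2)N 1/4 not · (4,4)S 2/3 satisfied
Row 5: (5,2)N 1/2 satisfied · (5,4)S 1/1 satisfied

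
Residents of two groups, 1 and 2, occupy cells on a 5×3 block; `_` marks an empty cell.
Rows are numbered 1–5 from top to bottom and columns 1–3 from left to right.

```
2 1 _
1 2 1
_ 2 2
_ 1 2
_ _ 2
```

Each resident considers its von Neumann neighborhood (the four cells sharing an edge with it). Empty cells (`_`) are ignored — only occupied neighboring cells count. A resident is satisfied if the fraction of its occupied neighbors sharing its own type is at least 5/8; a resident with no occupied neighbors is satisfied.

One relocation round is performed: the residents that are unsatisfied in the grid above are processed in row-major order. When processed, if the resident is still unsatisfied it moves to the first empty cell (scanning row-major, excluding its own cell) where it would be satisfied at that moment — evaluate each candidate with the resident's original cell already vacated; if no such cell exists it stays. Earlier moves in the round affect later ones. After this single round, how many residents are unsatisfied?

Initially unsatisfied (in order): (1,1), (1,2), (2,1), (2,2), (2,3), (4,2).
  (1,1) → (5,1).
  (1,2) → (1,1).
  (2,1) → (1,3).
  (2,2) → (3,1).
  (2,3) → (1,2).
  (4,2): no empty cell satisfies it; stays.
Resulting grid:
1 1 1
_ _ _
2 2 2
_ 1 2
2 _ 2
Unsatisfied now: (4,2).

1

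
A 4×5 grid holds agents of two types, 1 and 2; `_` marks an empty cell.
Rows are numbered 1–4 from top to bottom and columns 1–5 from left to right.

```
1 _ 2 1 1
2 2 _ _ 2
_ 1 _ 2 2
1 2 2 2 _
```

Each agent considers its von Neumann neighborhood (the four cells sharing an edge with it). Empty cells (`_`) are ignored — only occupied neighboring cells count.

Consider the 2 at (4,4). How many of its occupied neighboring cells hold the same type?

2

Occupied neighbors of (4,4): (3,4)=2, (4,3)=2.
Same type (2): 2 of 2.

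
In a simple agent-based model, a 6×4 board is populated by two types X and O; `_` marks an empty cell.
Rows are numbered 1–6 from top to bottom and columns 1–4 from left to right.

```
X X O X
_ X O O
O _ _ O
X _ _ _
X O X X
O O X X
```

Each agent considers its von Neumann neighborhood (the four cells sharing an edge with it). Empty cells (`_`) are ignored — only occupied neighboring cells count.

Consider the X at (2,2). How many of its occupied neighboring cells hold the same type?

1

Occupied neighbors of (2,2): (1,2)=X, (2,3)=O.
Same type (X): 1 of 2.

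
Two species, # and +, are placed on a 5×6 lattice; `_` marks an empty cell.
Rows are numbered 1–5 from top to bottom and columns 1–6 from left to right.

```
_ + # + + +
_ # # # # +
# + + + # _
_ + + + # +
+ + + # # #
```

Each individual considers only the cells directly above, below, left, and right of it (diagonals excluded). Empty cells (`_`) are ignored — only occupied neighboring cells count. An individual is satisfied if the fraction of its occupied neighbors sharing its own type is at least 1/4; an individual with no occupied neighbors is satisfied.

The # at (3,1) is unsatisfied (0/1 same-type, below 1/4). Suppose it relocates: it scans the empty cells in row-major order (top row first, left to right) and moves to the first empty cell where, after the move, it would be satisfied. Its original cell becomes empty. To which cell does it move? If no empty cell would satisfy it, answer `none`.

(2,1)

Vacating (3,1). Empty cells in order:
  (1,1): 0/1 same-type → still unsatisfied.
  (2,1): 1/1 same-type → satisfied — stop here.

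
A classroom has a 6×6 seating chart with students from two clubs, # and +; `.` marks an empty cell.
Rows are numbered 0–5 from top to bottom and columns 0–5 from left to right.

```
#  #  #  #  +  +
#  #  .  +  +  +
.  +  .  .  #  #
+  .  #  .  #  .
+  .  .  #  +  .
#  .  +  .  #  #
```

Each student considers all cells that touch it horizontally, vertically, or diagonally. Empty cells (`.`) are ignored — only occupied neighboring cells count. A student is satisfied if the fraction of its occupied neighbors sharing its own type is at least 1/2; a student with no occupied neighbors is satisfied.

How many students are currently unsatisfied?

Row 0: (0,0)# 3/3 satisfied · (0,1)# 4/4 satisfied · (0,2)# 3/4 satisfied · (0,3)# 1/4 not · (0,4)+ 4/5 satisfied · (0,5)+ 3/3 satisfied
Row 1: (1,0)# 3/4 satisfied · (1,1)# 4/5 satisfied · (1,3)+ 2/5 not · (1,4)+ 4/7 satisfied · (1,5)+ 3/5 satisfied
Row 2: (2,1)+ 1/4 not · (2,4)# 2/5 not · (2,5)# 2/4 satisfied
Row 3: (3,0)+ 2/2 satisfied · (3,2)# 1/2 satisfied · (3,4)# 3/4 satisfied
Row 4: (4,0)+ 1/2 satisfied · (4,3)# 3/5 satisfied · (4,4)+ 0/4 not
Row 5: (5,0)# 0/1 not · (5,2)+ 0/1 not · (5,4)# 2/3 satisfied · (5,5)# 1/2 satisfied
Unsatisfied: (0,3), (1,3), (2,1), (2,4), (4,4), (5,0), (5,2) — 7 in total.

7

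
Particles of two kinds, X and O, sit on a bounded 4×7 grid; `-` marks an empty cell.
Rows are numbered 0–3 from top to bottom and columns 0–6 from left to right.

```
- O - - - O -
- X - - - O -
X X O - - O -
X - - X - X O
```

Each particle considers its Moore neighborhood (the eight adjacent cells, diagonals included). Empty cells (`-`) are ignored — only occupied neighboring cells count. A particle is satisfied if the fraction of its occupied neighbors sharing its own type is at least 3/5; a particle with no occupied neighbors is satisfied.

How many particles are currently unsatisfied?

6

Row 0: (0,1)O 0/1 unhappy · (0,5)O 1/1 ok
Row 1: (1,1)X 2/4 unhappy · (1,5)O 2/2 ok
Row 2: (2,0)X 3/3 ok · (2,1)X 3/4 ok · (2,2)O 0/3 unhappy · (2,5)O 2/3 ok
Row 3: (3,0)X 2/2 ok · (3,3)X 0/1 unhappy · (3,5)X 0/2 unhappy · (3,6)O 1/2 unhappy
Unsatisfied: (0,1), (1,1), (2,2), (3,3), (3,5), (3,6) — 6 in total.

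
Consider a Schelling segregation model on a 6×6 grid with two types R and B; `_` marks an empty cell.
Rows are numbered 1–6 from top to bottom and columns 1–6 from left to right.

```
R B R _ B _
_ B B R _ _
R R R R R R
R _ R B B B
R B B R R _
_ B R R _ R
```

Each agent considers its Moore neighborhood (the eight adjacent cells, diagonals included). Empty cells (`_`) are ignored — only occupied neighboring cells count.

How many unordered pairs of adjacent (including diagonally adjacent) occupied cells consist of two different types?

37

Scan each occupied cell's neighbors to the right and below (and the two forward diagonals) so each pair is counted once.
Row 1: R(1,1)–B(1,2)≠ R(1,1)–B(2,2)≠ B(1,2)–R(1,3)≠ B(1,2)–B(2,2)= B(1,2)–B(2,3)= R(1,3)–B(2,3)≠ R(1,3)–R(2,4)= R(1,3)–B(2,2)≠ B(1,5)–R(2,4)≠  → 6/9 unlike.
Row 2: B(2,2)–B(2,3)= B(2,2)–R(3,2)≠ B(2,2)–R(3,3)≠ B(2,2)–R(3,1)≠ B(2,3)–R(2,4)≠ B(2,3)–R(3,3)≠ B(2,3)–R(3,4)≠ B(2,3)–R(3,2)≠ R(2,4)–R(3,4)= R(2,4)–R(3,5)= R(2,4)–R(3,3)=  → 7/11 unlike.
Row 3: R(3,1)–R(3,2)= R(3,1)–R(4,1)= R(3,2)–R(3,3)= R(3,2)–R(4,3)= R(3,2)–R(4,1)= R(3,3)–R(3,4)= R(3,3)–R(4,3)= R(3,3)–B(4,4)≠ R(3,4)–R(3,5)= R(3,4)–B(4,4)≠ R(3,4)–B(4,5)≠ R(3,4)–R(4,3)= R(3,5)–R(3,6)= R(3,5)–B(4,5)≠ R(3,5)–B(4,6)≠ R(3,5)–B(4,4)≠ R(3,6)–B(4,6)≠ R(3,6)–B(4,5)≠  → 8/18 unlike.
Row 4: R(4,1)–R(5,1)= R(4,1)–B(5,2)≠ R(4,3)–B(4,4)≠ R(4,3)–B(5,3)≠ R(4,3)–R(5,4)= R(4,3)–B(5,2)≠ B(4,4)–B(4,5)= B(4,4)–R(5,4)≠ B(4,4)–R(5,5)≠ B(4,4)–B(5,3)= B(4,5)–B(4,6)= B(4,5)–R(5,5)≠ B(4,5)–R(5,4)≠ B(4,6)–R(5,5)≠  → 9/14 unlike.
Row 5: R(5,1)–B(5,2)≠ R(5,1)–B(6,2)≠ B(5,2)–B(5,3)= B(5,2)–B(6,2)= B(5,2)–R(6,3)≠ B(5,3)–R(5,4)≠ B(5,3)–R(6,3)≠ B(5,3)–R(6,4)≠ B(5,3)–B(6,2)= R(5,4)–R(5,5)= R(5,4)–R(6,4)= R(5,4)–R(6,3)= R(5,5)–R(6,6)= R(5,5)–R(6,4)=  → 6/14 unlike.
Row 6: B(6,2)–R(6,3)≠ R(6,3)–R(6,4)=  → 1/2 unlike.
Total adjacent occupied pairs: 68; unlike-type pairs: 37.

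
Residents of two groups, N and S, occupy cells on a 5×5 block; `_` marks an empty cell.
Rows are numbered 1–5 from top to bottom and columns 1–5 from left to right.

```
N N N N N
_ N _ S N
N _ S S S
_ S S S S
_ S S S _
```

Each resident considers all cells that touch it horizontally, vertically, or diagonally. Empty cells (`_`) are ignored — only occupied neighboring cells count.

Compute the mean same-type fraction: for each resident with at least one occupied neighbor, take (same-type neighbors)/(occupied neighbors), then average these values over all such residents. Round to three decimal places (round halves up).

0.820

(1,1)N 2/2
(1,2)N 3/3
(1,3)N 3/4
(1,4)N 3/4
(1,5)N 2/3
(2,2)N 4/5
(2,4)S 3/7
(2,5)N 2/5
(3,1)N 1/2
(3,3)S 5/6
(3,4)S 6/7
(3,5)S 4/5
(4,2)S 4/5
(4,3)S 7/7
(4,4)S 7/7
(4,5)S 4/4
(5,2)S 3/3
(5,3)S 5/5
(5,4)S 4/4
Sum over 19 residents: 2/2 + 3/3 + 3/4 + 3/4 + 2/3 + 4/5 + 3/7 + 2/5 + 1/2 + 5/6 + 6/7 + 4/5 + 4/5 + 7/7 + 7/7 + 4/4 + 3/3 + 5/5 + 4/4 = 1091/70; mean = 1091/70 ÷ 19 = 1091/1330 = 0.820300… → 0.820.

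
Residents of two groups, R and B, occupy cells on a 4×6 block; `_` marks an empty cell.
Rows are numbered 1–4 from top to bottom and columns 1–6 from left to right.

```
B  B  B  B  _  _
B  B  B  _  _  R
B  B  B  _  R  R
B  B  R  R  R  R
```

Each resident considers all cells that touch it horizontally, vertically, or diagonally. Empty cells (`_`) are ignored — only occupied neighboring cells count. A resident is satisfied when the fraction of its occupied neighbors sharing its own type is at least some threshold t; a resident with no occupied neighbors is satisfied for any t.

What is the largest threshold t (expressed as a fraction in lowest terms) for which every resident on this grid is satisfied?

Row 1: (1,1)B 3/3 · (1,2)B 5/5 · (1,3)B 4/4 · (1,4)B 2/2
Row 2: (2,1)B 5/5 · (2,2)B 8/8 · (2,3)B 6/6 · (2,6)R 2/2
Row 3: (3,1)B 5/5 · (3,2)B 7/8 · (3,3)B 4/6 · (3,5)R 5/5 · (3,6)R 4/4
Row 4: (4,1)B 3/3 · (4,2)B 4/5 · (4,3)R 1/4 · (4,4)R 3/4 · (4,5)R 4/4 · (4,6)R 3/3
The smallest same-type fraction is 1/4 at (4,3), which reduces to 1/4. Any threshold above that leaves this resident unsatisfied.

1/4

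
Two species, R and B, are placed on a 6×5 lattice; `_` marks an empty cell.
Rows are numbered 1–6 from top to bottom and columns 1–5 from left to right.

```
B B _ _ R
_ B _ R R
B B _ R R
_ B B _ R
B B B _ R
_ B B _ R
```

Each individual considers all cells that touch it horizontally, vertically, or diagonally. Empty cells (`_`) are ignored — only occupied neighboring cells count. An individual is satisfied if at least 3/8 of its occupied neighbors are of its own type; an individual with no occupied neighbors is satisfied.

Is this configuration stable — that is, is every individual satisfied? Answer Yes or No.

Yes

Row 1: (1,1)B 2/2 satisfied · (1,2)B 2/2 satisfied · (1,5)R 2/2 satisfied
Row 2: (2,2)B 4/4 satisfied · (2,4)R 4/4 satisfied · (2,5)R 4/4 satisfied
Row 3: (3,1)B 3/3 satisfied · (3,2)B 4/4 satisfied · (3,4)R 4/5 satisfied · (3,5)R 4/4 satisfied
Row 4: (4,2)B 6/6 satisfied · (4,3)B 4/5 satisfied · (4,5)R 3/3 satisfied
Row 5: (5,1)B 3/3 satisfied · (5,2)B 6/6 satisfied · (5,3)B 5/5 satisfied · (5,5)R 2/2 satisfied
Row 6: (6,2)B 4/4 satisfied · (6,3)B 3/3 satisfied · (6,5)R 1/1 satisfied
All meet the threshold, so the configuration is stable.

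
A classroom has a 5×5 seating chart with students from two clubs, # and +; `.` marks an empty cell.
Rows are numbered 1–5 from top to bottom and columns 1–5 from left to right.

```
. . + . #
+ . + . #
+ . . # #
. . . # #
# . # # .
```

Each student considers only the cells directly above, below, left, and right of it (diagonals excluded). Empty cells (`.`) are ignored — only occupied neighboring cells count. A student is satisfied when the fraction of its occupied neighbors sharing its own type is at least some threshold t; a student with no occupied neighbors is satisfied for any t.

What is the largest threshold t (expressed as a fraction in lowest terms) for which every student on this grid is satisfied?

1/1

(1,3)+ 1/1
(1,5)# 1/1
(2,1)+ 1/1
(2,3)+ 1/1
(2,5)# 2/2
(3,1)+ 1/1
(3,4)# 2/2
(3,5)# 3/3
(4,4)# 3/3
(4,5)# 2/2
(5,1)# — no occupied neighbors
(5,3)# 1/1
(5,4)# 2/2
The smallest same-type fraction is 1/1 at (1,3), which reduces to 1/1. Any threshold above that leaves this student unsatisfied.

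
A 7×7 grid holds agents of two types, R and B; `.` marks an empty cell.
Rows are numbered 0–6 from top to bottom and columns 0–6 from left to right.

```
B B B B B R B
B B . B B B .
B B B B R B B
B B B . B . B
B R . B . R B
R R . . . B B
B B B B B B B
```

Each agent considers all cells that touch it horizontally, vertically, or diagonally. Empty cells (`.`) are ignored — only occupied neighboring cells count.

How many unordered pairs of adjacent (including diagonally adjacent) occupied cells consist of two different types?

Scan each occupied cell's neighbors to the right and below (and the two forward diagonals) so each pair is counted once.
From row 0: 4 unlike of 20 pairs (running 4/20).
From row 1: 3 unlike of 17 pairs (running 7/37).
From row 2: 3 unlike of 19 pairs (running 10/56).
From row 3: 5 unlike of 12 pairs (running 15/68).
From row 4: 6 unlike of 10 pairs (running 21/78).
From row 5: 5 unlike of 12 pairs (running 26/90).
From row 6: 0 unlike of 6 pairs (running 26/96).
Total adjacent occupied pairs: 96; unlike-type pairs: 26.

26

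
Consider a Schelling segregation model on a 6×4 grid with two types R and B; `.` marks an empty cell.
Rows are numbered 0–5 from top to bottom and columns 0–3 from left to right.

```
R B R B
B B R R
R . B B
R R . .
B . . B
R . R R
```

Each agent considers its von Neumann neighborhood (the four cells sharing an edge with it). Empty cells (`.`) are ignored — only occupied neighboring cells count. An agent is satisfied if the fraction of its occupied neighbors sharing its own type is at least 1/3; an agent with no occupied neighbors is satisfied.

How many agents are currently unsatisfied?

5

Row 0: (0,0)R 0/2 not · (0,1)B 1/3 satisfied · (0,2)R 1/3 satisfied · (0,3)B 0/2 not
Row 1: (1,0)B 1/3 satisfied · (1,1)B 2/3 satisfied · (1,2)R 2/4 satisfied · (1,3)R 1/3 satisfied
Row 2: (2,0)R 1/2 satisfied · (2,2)B 1/2 satisfied · (2,3)B 1/2 satisfied
Row 3: (3,0)R 2/3 satisfied · (3,1)R 1/1 satisfied
Row 4: (4,0)B 0/2 not · (4,3)B 0/1 not
Row 5: (5,0)R 0/1 not · (5,2)R 1/1 satisfied · (5,3)R 1/2 satisfied
Unsatisfied: (0,0), (0,3), (4,0), (4,3), (5,0) — 5 in total.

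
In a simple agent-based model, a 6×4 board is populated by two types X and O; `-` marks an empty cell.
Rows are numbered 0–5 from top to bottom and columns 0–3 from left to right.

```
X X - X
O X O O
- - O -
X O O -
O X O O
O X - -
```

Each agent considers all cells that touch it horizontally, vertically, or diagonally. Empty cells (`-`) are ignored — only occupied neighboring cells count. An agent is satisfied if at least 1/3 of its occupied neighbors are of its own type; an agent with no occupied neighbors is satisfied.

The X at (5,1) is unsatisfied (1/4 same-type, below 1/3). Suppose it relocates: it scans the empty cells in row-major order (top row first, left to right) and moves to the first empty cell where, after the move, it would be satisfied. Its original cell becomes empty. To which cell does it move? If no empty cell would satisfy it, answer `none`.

Vacating (5,1). Empty cells in order:
  (0,2): 3/5 same-type → satisfied — stop here.

(0,2)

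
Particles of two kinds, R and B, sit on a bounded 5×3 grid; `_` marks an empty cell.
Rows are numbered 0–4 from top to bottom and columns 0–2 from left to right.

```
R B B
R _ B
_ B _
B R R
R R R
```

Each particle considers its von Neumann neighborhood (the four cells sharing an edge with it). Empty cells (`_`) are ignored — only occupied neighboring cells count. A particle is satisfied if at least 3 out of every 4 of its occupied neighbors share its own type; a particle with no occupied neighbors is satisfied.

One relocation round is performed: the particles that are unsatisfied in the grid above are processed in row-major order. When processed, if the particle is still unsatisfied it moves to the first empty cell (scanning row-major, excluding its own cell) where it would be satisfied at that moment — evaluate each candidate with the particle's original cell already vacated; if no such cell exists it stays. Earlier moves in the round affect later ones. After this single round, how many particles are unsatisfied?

Initially unsatisfied (in order): (0,0), (0,1), (2,1), (3,0), (3,1), (4,0).
  (0,0): no empty cell satisfies it; stays.
  (0,1): no empty cell satisfies it; stays.
  (2,1): no empty cell satisfies it; stays.
  (3,0) → (1,1).
  (3,1) → (3,0).
  (4,0): now satisfied by earlier moves; stays.
Resulting grid:
R B B
R B B
_ B _
R _ R
R R R
Unsatisfied now: (0,0), (0,1), (1,0).

3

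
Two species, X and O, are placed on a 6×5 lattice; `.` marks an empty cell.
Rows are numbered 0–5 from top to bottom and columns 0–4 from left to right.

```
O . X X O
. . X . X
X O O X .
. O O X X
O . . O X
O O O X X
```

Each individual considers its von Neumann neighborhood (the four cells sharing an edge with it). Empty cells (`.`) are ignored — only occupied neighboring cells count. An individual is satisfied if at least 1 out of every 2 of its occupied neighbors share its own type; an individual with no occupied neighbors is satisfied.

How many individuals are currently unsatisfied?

Row 0: (0,0)O 0/0 ✓ · (0,2)X 2/2 ✓ · (0,3)X 1/2 ✓ · (0,4)O 0/2 ✗
Row 1: (1,2)X 1/2 ✓ · (1,4)X 0/1 ✗
Row 2: (2,0)X 0/1 ✗ · (2,1)O 2/3 ✓ · (2,2)O 2/4 ✓ · (2,3)X 1/2 ✓
Row 3: (3,1)O 2/2 ✓ · (3,2)O 2/3 ✓ · (3,3)X 2/4 ✓ · (3,4)X 2/2 ✓
Row 4: (4,0)O 1/1 ✓ · (4,3)O 0/3 ✗ · (4,4)X 2/3 ✓
Row 5: (5,0)O 2/2 ✓ · (5,1)O 2/2 ✓ · (5,2)O 1/2 ✓ · (5,3)X 1/3 ✗ · (5,4)X 2/2 ✓
Unsatisfied: (0,4), (1,4), (2,0), (4,3), (5,3) — 5 in total.

5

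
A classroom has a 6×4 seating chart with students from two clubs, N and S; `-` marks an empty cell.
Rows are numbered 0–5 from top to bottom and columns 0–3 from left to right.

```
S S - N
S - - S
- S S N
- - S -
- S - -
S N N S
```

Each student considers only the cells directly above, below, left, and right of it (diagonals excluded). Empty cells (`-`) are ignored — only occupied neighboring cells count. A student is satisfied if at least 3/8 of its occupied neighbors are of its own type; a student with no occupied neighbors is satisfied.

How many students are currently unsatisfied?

7

Row 0: (0,0)S 2/2 ok · (0,1)S 1/1 ok · (0,3)N 0/1 unhappy
Row 1: (1,0)S 1/1 ok · (1,3)S 0/2 unhappy
Row 2: (2,1)S 1/1 ok · (2,2)S 2/3 ok · (2,3)N 0/2 unhappy
Row 3: (3,2)S 1/1 ok
Row 4: (4,1)S 0/1 unhappy
Row 5: (5,0)S 0/1 unhappy · (5,1)N 1/3 unhappy · (5,2)N 1/2 ok · (5,3)S 0/1 unhappy
Unsatisfied: (0,3), (1,3), (2,3), (4,1), (5,0), (5,1), (5,3) — 7 in total.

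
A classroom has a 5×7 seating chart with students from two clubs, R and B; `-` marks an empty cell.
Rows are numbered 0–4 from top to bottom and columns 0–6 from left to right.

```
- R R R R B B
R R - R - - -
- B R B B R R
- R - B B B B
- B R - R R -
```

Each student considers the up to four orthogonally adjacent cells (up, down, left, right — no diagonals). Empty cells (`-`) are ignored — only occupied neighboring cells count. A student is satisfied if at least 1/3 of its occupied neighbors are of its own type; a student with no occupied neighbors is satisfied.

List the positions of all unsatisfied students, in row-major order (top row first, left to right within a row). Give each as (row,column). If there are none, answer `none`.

(2,1), (2,2), (3,1), (4,1), (4,2)

Row 0: (0,1)R 2/2 ok · (0,2)R 2/2 ok · (0,3)R 3/3 ok · (0,4)R 1/2 ok · (0,5)B 1/2 ok · (0,6)B 1/1 ok
Row 1: (1,0)R 1/1 ok · (1,1)R 2/3 ok · (1,3)R 1/2 ok
Row 2: (2,1)B 0/3 unhappy · (2,2)R 0/2 unhappy · (2,3)B 2/4 ok · (2,4)B 2/3 ok · (2,5)R 1/3 ok · (2,6)R 1/2 ok
Row 3: (3,1)R 0/2 unhappy · (3,3)B 2/2 ok · (3,4)B 3/4 ok · (3,5)B 2/4 ok · (3,6)B 1/2 ok
Row 4: (4,1)B 0/2 unhappy · (4,2)R 0/1 unhappy · (4,4)R 1/2 ok · (4,5)R 1/2 ok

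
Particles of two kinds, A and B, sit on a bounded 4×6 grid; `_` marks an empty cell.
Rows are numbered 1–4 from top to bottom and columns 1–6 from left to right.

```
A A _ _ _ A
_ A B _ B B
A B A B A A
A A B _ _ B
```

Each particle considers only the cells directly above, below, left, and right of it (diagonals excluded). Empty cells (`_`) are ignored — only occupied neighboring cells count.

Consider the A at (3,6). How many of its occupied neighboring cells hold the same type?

Occupied neighbors of (3,6): (2,6)=B, (4,6)=B, (3,5)=A.
Same type (A): 1 of 3.

1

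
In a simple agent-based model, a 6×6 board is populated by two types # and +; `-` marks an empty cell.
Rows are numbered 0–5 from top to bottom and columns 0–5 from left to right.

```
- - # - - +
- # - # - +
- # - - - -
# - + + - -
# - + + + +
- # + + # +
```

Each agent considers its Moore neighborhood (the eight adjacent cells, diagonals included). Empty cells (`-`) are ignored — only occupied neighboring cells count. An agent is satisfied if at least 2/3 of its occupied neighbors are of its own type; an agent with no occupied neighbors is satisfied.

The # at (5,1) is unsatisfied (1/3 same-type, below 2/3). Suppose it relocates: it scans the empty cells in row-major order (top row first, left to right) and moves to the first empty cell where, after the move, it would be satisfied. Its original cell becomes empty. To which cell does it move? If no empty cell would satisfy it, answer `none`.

Vacating (5,1). Empty cells in order:
  (0,0): 1/1 same-type → satisfied — stop here.

(0,0)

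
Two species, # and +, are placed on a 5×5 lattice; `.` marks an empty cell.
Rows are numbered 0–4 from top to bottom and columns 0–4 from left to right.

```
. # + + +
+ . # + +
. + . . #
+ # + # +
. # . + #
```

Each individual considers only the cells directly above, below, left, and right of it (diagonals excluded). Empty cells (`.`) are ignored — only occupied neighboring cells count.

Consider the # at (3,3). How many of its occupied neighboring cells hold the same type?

Occupied neighbors of (3,3): (4,3)=+, (3,2)=+, (3,4)=+.
Same type (#): 0 of 3.

0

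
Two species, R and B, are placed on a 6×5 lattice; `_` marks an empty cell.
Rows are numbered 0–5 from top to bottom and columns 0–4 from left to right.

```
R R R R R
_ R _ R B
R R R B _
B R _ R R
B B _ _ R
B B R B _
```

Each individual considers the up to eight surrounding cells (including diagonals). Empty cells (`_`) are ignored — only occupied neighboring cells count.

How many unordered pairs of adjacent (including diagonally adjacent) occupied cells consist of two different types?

Scan each occupied cell's neighbors to the right and below (and the two forward diagonals) so each pair is counted once.
Row 0: R(0,0)–R(0,1)= R(0,0)–R(1,1)= R(0,1)–R(0,2)= R(0,1)–R(1,1)= R(0,2)–R(0,3)= R(0,2)–R(1,3)= R(0,2)–R(1,1)= R(0,3)–R(0,4)= R(0,3)–R(1,3)= R(0,3)–B(1,4)≠ R(0,4)–B(1,4)≠ R(0,4)–R(1,3)=  → 2/12 unlike.
Row 1: R(1,1)–R(2,1)= R(1,1)–R(2,2)= R(1,1)–R(2,0)= R(1,3)–B(1,4)≠ R(1,3)–B(2,3)≠ R(1,3)–R(2,2)= B(1,4)–B(2,3)=  → 2/7 unlike.
Row 2: R(2,0)–R(2,1)= R(2,0)–B(3,0)≠ R(2,0)–R(3,1)= R(2,1)–R(2,2)= R(2,1)–R(3,1)= R(2,1)–B(3,0)≠ R(2,2)–B(2,3)≠ R(2,2)–R(3,3)= R(2,2)–R(3,1)= B(2,3)–R(3,3)≠ B(2,3)–R(3,4)≠  → 5/11 unlike.
Row 3: B(3,0)–R(3,1)≠ B(3,0)–B(4,0)= B(3,0)–B(4,1)= R(3,1)–B(4,1)≠ R(3,1)–B(4,0)≠ R(3,3)–R(3,4)= R(3,3)–R(4,4)= R(3,4)–R(4,4)=  → 3/8 unlike.
Row 4: B(4,0)–B(4,1)= B(4,0)–B(5,0)= B(4,0)–B(5,1)= B(4,1)–B(5,1)= B(4,1)–R(5,2)≠ B(4,1)–B(5,0)= R(4,4)–B(5,3)≠  → 2/7 unlike.
Row 5: B(5,0)–B(5,1)= B(5,1)–R(5,2)≠ R(5,2)–B(5,3)≠  → 2/3 unlike.
Total adjacent occupied pairs: 48; unlike-type pairs: 16.

16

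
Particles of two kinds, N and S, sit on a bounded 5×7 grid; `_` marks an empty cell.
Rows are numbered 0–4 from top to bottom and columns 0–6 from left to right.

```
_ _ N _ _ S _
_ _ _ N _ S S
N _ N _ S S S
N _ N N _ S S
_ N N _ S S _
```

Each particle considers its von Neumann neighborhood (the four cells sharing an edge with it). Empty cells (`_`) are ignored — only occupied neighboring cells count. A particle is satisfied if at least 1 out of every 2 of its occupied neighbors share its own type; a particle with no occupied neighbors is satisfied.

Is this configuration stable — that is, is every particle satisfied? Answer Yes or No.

Row 0: (0,2)N 0/0 ✓ · (0,5)S 1/1 ✓
Row 1: (1,3)N 0/0 ✓ · (1,5)S 3/3 ✓ · (1,6)S 2/2 ✓
Row 2: (2,0)N 1/1 ✓ · (2,2)N 1/1 ✓ · (2,4)S 1/1 ✓ · (2,5)S 4/4 ✓ · (2,6)S 3/3 ✓
Row 3: (3,0)N 1/1 ✓ · (3,2)N 3/3 ✓ · (3,3)N 1/1 ✓ · (3,5)S 3/3 ✓ · (3,6)S 2/2 ✓
Row 4: (4,1)N 1/1 ✓ · (4,2)N 2/2 ✓ · (4,4)S 1/1 ✓ · (4,5)S 2/2 ✓
All meet the threshold, so the configuration is stable.

Yes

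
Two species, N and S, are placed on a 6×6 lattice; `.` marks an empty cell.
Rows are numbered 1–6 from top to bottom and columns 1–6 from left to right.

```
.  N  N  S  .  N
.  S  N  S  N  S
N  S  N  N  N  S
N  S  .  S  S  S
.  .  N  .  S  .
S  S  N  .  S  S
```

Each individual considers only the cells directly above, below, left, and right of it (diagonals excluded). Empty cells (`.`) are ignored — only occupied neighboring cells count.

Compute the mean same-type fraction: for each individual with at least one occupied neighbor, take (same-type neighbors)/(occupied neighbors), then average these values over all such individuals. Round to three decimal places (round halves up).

Row 1: (1,2)N 1/2 · (1,3)N 2/3 · (1,4)S 1/2 · (1,6)N 0/1
Row 2: (2,2)S 1/3 · (2,3)N 2/4 · (2,4)S 1/4 · (2,5)N 1/3 · (2,6)S 1/3
Row 3: (3,1)N 1/2 · (3,2)S 2/4 · (3,3)N 2/3 · (3,4)N 2/4 · (3,5)N 2/4 · (3,6)S 2/3
Row 4: (4,1)N 1/2 · (4,2)S 1/2 · (4,4)S 1/2 · (4,5)S 3/4 · (4,6)S 2/2
Row 5: (5,3)N 1/1 · (5,5)S 2/2
Row 6: (6,1)S 1/1 · (6,2)S 1/2 · (6,3)N 1/2 · (6,5)S 2/2 · (6,6)S 1/1
Sum over 27 individuals: 1/2 + 2/3 + 1/2 + 0/1 + 1/3 + 2/4 + 1/4 + 1/3 + 1/3 + 1/2 + 2/4 + 2/3 + 2/4 + 2/4 + 2/3 + 1/2 + 1/2 + 1/2 + 3/4 + 2/2 + 1/1 + 2/2 + 1/1 + 1/2 + 1/2 + 2/2 + 1/1 = 16; mean = 16 ÷ 27 = 16/27 = 0.592592… → 0.593.

0.593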